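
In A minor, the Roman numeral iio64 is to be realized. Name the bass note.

F

iio in A minor has root B; the chord is B-D-F.
The figure 64 means second inversion — the fifth is in the bass.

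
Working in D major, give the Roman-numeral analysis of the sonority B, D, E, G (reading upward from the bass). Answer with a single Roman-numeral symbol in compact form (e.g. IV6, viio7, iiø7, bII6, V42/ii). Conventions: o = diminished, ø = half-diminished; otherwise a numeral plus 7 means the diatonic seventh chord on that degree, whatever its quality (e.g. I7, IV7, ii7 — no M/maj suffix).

Stacked in thirds the chord is E-G-B-D: a minor seventh chord on E.
In D major, E is the supertonic; the diatonic minor seventh chord there is ii7.
With B in the bass the chord is in second inversion, so the figured bass is 43.

ii43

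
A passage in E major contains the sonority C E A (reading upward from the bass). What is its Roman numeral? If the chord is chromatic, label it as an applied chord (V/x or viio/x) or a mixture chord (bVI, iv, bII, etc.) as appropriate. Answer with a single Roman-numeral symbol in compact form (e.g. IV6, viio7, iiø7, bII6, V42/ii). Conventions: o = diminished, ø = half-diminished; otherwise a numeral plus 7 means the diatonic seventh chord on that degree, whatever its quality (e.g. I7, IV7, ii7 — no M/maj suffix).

Stacked in thirds the chord is A-C-E: a minor triad on A.
A is the fourth degree of E major. This is the minor subdominant, borrowed from the parallel minor.
With C in the bass the chord is in first inversion, so the figured bass is 6.

iv6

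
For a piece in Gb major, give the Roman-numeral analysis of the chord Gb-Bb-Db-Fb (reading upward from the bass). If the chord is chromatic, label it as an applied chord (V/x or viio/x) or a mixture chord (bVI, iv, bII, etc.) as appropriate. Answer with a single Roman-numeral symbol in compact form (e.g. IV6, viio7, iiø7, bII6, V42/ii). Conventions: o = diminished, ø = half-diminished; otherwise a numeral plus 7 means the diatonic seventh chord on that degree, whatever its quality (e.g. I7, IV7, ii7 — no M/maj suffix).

V7/IV

Stacked in thirds the chord is Gb-Bb-Db-Fb: a dominant seventh chord on Gb.
Gb is not a diatonic chord root with this quality in Gb major, but it lies a perfect fifth above Cb (IV), so the chord functions as an applied dominant of IV.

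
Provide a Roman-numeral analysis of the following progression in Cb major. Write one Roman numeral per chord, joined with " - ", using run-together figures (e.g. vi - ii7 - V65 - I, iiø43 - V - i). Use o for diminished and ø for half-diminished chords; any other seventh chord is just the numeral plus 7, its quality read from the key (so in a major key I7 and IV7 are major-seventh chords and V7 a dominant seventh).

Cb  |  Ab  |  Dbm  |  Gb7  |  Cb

I - V/ii - ii - V7 - I

Cb has root Cb, degree 1 in Cb major, so I.
Ab: a major triad on Ab, the applied dominant of ii → V/ii.
Dbm: minor triad on Db = scale degree 2 → ii.
Gb7: dominant seventh chord on Gb = scale degree 5 → V7.
Cb: major triad on Cb = scale degree 1 → I.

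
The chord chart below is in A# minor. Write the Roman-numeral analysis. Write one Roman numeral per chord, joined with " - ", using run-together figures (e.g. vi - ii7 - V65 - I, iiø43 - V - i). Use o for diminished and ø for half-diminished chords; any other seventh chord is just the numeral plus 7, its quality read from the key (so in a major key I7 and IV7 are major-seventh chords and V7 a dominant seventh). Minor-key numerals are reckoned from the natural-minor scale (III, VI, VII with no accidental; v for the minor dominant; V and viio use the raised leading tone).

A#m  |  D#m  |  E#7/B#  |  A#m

A#m has root A#, degree 1 in A# minor, so i.
D#m: root D# is the subdominant; minor triad there is iv.
E#7/B# has root E#, degree 5 in A# minor, so V43.
A#m: minor triad on A# = scale degree 1 → i.

i - iv - V43 - i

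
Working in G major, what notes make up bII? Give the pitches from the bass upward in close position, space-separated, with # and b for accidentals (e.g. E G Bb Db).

bII is the Neapolitan chord — a major triad on the lowered second degree. In G major that root is Ab.
So the chord is Ab-C-Eb.

Ab C Eb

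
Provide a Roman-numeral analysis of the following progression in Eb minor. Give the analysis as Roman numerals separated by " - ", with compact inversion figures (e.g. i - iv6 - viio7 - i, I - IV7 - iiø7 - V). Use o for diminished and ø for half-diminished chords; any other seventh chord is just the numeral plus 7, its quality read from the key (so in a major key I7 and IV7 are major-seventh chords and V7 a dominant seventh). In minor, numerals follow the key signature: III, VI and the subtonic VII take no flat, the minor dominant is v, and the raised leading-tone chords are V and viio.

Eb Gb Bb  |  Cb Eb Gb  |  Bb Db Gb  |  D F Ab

Eb-Gb-Bb: minor triad on Eb = scale degree 1 → i.
Cb-Eb-Gb has root Cb, degree 6 in Eb minor, so VI.
Bb-Db-Gb: root Gb is the mediant; major triad there is III6.
D-F-Ab: diminished triad on D = scale degree 7 → viio.

i - VI - III6 - viio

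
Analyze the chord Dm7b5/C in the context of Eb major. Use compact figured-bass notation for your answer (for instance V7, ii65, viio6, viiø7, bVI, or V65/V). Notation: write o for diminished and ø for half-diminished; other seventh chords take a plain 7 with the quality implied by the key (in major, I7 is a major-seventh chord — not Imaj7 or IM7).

viiø42

The pitches D-F-Ab-C form a half-diminished seventh chord rooted on D.
D is scale degree 7 in Eb major, and a half-diminished seventh chord on that degree is written viiø7.
With C in the bass the chord is in third inversion, so the figured bass is 42.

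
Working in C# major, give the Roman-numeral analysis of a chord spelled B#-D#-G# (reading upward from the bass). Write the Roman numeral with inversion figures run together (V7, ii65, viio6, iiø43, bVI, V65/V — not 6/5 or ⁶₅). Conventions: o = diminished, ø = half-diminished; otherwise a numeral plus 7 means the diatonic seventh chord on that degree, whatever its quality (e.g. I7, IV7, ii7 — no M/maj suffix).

V6

The pitches G#-B#-D# form a major triad rooted on G#.
In C# major, G# is the dominant; the diatonic major triad there is V.
With B# in the bass the chord is in first inversion, so the figured bass is 6.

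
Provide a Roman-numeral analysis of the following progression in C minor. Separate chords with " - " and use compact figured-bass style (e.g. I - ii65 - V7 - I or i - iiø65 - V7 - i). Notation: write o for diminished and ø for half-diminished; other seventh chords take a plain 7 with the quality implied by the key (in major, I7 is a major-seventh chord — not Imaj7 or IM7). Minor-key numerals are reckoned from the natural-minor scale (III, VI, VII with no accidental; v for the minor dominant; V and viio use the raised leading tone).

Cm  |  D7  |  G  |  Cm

i - V7/V - V - i

Cm: root C is the tonic; minor triad there is i.
D7 is the secondary dominant of V (dominant seventh chord on D): V7/V.
G: major triad on G = scale degree 5 → V.
Cm has root C, degree 1 in C minor, so i.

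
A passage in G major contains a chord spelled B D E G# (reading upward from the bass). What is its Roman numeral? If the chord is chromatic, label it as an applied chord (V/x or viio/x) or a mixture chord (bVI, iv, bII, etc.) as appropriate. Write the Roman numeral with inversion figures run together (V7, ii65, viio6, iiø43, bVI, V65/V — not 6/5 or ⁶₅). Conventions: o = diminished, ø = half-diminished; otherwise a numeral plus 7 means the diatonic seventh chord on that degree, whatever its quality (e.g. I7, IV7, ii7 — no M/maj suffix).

Stacked in thirds the chord is E-G#-B-D: a dominant seventh chord on E.
E is not a diatonic chord root with this quality in G major, but it lies a perfect fifth above A (ii), so the chord functions as an applied dominant of ii.
With B in the bass the chord is in second inversion, so the figured bass is 43.

V43/ii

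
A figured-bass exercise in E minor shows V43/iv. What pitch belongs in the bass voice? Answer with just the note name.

B

The applied chord V43/iv is rooted on E: E-G#-B-D.
The figure 43 means second inversion — the fifth is in the bass.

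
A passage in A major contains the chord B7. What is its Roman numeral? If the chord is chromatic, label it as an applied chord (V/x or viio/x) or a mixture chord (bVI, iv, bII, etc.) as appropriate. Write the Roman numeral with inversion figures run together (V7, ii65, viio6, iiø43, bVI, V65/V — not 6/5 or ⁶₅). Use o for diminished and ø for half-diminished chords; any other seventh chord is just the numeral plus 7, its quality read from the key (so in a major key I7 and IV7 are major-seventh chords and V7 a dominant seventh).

V7/V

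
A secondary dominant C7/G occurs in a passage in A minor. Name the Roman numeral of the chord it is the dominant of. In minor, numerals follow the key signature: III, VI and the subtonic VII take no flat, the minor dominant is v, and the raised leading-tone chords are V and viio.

The chord is a dominant seventh chord on C.
A dominant resolves down a perfect fifth: C → F. In A minor, F is scale degree 6, i.e. VI.

VI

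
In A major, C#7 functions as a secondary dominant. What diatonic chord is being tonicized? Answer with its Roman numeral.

The chord is a dominant seventh chord on C#.
A dominant resolves down a perfect fifth: C# → F#. In A major, F# is scale degree 6, i.e. vi.

vi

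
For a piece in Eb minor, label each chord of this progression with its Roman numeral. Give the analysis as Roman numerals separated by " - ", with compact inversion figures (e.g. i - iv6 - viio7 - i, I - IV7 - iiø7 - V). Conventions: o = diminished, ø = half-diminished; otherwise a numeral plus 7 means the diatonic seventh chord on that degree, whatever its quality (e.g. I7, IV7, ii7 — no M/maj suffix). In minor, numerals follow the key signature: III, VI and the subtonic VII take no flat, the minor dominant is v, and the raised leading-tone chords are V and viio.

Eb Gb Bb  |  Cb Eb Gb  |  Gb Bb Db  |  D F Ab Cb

Eb-Gb-Bb: minor triad on Eb = scale degree 1 → i.
Cb-Eb-Gb: root Cb is the submediant; major triad there is VI.
Gb-Bb-Db: root Gb is the mediant; major triad there is III.
D-F-Ab-Cb: fully diminished seventh chord on D = scale degree 7 → viio7.

i - VI - III - viio7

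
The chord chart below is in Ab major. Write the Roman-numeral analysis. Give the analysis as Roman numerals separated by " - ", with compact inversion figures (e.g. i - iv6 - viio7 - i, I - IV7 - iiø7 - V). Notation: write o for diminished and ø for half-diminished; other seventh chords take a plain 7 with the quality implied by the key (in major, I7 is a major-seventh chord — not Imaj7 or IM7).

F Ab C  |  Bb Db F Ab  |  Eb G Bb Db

vi - ii7 - V7

F-Ab-C: minor triad on F = scale degree 6 → vi.
Bb-Db-F-Ab has root Bb, degree 2 in Ab major, so ii7.
Eb-G-Bb-Db has root Eb, degree 5 in Ab major, so V7.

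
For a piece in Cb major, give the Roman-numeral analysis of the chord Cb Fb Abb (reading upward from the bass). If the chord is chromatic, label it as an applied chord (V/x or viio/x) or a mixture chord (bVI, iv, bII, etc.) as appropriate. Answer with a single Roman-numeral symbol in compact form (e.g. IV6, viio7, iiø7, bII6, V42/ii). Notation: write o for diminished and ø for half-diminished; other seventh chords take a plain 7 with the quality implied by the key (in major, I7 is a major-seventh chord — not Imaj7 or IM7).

iv64

The pitches Fb-Abb-Cb form a minor triad rooted on Fb.
Fb is the fourth degree of Cb major. This is the minor subdominant, borrowed from the parallel minor.
With Cb in the bass the chord is in second inversion, so the figured bass is 64.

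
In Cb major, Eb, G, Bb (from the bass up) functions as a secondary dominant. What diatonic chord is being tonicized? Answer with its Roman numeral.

vi

The chord is a major triad on Eb.
A dominant resolves down a perfect fifth: Eb → Ab. In Cb major, Ab is scale degree 6, i.e. vi.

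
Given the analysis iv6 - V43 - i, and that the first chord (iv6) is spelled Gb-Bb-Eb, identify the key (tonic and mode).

The chord Ebm/Gb is a minor triad rooted on Eb; its label is iv6.
iv6 on Eb implies Eb is the subdominant; that puts the tonic at Bb, and the lowercase numeral fits minor mode.

Bb minor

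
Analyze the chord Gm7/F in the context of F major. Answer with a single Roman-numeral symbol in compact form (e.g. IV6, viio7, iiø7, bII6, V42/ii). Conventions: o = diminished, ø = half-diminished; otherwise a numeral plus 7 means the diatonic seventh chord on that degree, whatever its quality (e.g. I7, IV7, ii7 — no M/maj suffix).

Stacked in thirds the chord is G-Bb-D-F: a minor seventh chord on G.
G is scale degree 2 in F major, and a minor seventh chord on that degree is written ii7.
With F in the bass the chord is in third inversion, so the figured bass is 42.

ii42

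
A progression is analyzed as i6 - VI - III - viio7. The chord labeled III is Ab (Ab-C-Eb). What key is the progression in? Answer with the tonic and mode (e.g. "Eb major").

The chord Ab is a major triad rooted on Ab; its label is III.
III on Ab implies Ab is the mediant; that puts the tonic at F, and the uppercase numeral fits minor mode.

F minor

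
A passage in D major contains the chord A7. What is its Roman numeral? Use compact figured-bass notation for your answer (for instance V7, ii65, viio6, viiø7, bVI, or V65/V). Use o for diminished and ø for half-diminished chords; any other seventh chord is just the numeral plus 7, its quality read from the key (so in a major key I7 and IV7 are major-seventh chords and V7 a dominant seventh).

The pitches A-C#-E-G form a dominant seventh chord rooted on A.
A is scale degree 5 in D major, and a dominant seventh chord on that degree is written V7.

V7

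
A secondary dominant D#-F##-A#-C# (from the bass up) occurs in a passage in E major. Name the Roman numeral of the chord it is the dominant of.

The chord is a dominant seventh chord on D#.
A dominant resolves down a perfect fifth: D# → G#. In E major, G# is scale degree 3, i.e. iii.

iii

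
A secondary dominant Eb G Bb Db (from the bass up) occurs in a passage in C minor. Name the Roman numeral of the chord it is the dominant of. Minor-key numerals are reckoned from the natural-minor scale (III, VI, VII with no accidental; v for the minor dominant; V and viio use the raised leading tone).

The chord is a dominant seventh chord on Eb.
A dominant resolves down a perfect fifth: Eb → Ab. In C minor, Ab is scale degree 6, i.e. VI.

VI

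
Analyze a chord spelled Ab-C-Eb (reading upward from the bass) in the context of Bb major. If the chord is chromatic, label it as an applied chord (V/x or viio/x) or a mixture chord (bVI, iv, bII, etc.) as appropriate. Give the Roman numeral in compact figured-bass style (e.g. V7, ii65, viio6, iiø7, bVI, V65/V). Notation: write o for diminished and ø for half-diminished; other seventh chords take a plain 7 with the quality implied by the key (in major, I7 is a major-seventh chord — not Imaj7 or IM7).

bVII

The pitches Ab-C-Eb form a major triad rooted on Ab.
Ab is the lowered seventh degree of Bb major (diatonic 7 would be A). This is a major triad on the lowered seventh degree (the subtonic), borrowed from the parallel minor.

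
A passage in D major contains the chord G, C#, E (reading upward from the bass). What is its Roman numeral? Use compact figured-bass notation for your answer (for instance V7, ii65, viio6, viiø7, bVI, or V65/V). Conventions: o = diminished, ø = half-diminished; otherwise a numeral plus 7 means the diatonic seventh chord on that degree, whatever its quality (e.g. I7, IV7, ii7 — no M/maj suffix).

viio64

The pitches C#-E-G form a diminished triad rooted on C#.
In D major, C# is the leading tone; the diatonic diminished triad there is viio.
With G in the bass the chord is in second inversion, so the figured bass is 64.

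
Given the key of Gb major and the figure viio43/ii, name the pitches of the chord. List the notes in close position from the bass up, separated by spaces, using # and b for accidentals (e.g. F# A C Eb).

Db Fb G Bb

The slash marks an applied leading-tone chord: viio of ii. In Gb major, ii is Ab, so the leading tone to it is G, a half step below.
Building a fully diminished seventh chord on G gives G-Bb-Db-Fb.
The figured bass 43 indicates second inversion, placing the fifth (Db) in the bass: Db-Fb-G-Bb.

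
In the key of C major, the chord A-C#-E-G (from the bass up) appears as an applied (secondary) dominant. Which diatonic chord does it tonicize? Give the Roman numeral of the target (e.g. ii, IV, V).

ii

The chord is a dominant seventh chord on A.
A dominant resolves down a perfect fifth: A → D. In C major, D is scale degree 2, i.e. ii.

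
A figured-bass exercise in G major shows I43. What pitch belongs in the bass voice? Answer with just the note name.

I in G major has root G; the chord is G-B-D-F#.
The figure 43 means second inversion — the fifth is in the bass.

D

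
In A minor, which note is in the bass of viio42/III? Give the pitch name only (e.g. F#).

Ab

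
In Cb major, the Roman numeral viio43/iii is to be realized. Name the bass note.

Ab

The applied chord viio43/iii is rooted on D: D-F-Ab-Cb.
The figure 43 means second inversion — the fifth is in the bass.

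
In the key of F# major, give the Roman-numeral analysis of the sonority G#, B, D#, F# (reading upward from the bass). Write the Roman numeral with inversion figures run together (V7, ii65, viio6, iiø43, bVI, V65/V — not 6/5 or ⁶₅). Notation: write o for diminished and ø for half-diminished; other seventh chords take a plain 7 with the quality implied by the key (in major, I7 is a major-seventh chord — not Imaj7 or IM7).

ii7

Stacked in thirds the chord is G#-B-D#-F#: a minor seventh chord on G#.
G# is scale degree 2 in F# major, and a minor seventh chord on that degree is written ii7.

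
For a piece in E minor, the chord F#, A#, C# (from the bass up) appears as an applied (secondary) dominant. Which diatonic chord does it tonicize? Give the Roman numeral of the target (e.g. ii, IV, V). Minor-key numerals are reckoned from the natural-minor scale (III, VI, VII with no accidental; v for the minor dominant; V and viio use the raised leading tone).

The chord is a major triad on F#.
A dominant resolves down a perfect fifth: F# → B. In E minor, B is scale degree 5, i.e. V.

V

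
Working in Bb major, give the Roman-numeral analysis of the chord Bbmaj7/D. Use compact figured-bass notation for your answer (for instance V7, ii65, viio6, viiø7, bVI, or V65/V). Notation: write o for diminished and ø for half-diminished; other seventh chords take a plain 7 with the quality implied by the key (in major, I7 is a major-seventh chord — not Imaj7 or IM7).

I65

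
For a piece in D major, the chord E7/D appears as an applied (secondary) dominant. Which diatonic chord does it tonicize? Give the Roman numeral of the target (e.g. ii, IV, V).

The chord is a dominant seventh chord on E.
A dominant resolves down a perfect fifth: E → A. In D major, A is scale degree 5, i.e. V.

V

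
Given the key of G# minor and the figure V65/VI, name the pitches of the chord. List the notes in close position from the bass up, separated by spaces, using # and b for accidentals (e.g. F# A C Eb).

D# F# A B

V65/VI is a secondary dominant — the dominant seventh of VI. VI in G# minor is E, so the applied chord's root is B, a perfect fifth above.
Building a dominant seventh chord on B gives B-D#-F#-A.
The figured bass 65 indicates first inversion, placing the third (D#) in the bass: D#-F#-A-B.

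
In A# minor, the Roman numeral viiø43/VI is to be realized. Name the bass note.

B

The applied chord viiø43/VI is rooted on E#: E#-G#-B-D#.
The figure 43 means second inversion — the fifth is in the bass.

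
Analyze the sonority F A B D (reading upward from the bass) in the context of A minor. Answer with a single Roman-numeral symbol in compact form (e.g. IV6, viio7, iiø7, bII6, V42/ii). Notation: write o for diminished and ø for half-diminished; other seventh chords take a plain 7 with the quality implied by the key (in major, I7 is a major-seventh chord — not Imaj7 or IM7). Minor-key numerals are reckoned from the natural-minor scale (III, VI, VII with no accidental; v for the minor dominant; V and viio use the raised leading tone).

iiø43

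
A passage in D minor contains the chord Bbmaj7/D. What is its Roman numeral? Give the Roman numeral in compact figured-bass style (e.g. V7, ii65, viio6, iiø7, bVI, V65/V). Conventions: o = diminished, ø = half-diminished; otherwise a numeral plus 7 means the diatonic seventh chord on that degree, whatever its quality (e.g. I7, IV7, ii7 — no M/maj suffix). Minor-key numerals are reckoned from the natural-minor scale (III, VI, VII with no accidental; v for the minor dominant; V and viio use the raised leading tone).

Stacked in thirds the chord is Bb-D-F-A: a major seventh chord on Bb.
Bb is scale degree 6 in D minor, and a major seventh chord on that degree is written VI7.
With D in the bass the chord is in first inversion, so the figured bass is 65.

VI65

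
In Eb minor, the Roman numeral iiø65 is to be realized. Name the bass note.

Ab

iiø in Eb minor has root F; the chord is F-Ab-Cb-Eb.
The figure 65 means first inversion — the third is in the bass.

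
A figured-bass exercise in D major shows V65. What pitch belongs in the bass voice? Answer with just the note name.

V in D major has root A; the chord is A-C#-E-G.
The figure 65 means first inversion — the third is in the bass.

C#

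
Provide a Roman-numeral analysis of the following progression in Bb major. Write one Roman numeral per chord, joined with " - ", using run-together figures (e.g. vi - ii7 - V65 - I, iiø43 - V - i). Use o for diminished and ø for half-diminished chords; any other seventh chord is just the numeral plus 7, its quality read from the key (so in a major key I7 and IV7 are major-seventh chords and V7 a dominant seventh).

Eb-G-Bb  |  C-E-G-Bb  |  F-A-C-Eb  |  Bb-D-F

IV - V7/V - V7 - I

Eb-G-Bb: root Eb is the subdominant; major triad there is IV.
C-E-G-Bb: a dominant seventh chord on C, the applied dominant of V → V7/V.
F-A-C-Eb has root F, degree 5 in Bb major, so V7.
Bb-D-F: major triad on Bb = scale degree 1 → I.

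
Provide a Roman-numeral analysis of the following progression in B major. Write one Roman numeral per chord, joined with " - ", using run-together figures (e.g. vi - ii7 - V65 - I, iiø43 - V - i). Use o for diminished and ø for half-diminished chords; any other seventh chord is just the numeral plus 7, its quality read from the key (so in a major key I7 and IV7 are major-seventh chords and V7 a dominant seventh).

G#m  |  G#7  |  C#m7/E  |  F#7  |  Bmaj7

vi - V7/ii - ii65 - V7 - I7

G#m: minor triad on G# = scale degree 6 → vi.
G#7: chromatic; G# is V of ii, so V7/ii.
C#m7/E has root C#, degree 2 in B major, so ii65.
F#7: root F# is the dominant; dominant seventh chord there is V7.
Bmaj7: root B is the tonic; major seventh chord there is I7.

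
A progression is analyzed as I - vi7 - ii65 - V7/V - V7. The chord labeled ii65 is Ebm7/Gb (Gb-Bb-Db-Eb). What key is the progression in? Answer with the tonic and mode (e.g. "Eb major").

The chord Ebm7/Gb is a minor seventh chord rooted on Eb; its label is ii65.
If Eb is scale degree 2 and the mode makes that degree carry a minor seventh chord, the tonic is Db and the mode is major.

Db major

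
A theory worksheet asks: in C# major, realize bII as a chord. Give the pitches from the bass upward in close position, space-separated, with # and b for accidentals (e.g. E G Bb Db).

bII is the Neapolitan chord — a major triad on the lowered second degree. In C# major that root is D.
So the chord is D-F#-A.

D F# A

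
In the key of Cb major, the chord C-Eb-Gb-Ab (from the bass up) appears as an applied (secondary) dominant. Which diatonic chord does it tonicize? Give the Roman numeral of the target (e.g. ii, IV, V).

The chord is a dominant seventh chord on Ab.
A dominant resolves down a perfect fifth: Ab → Db. In Cb major, Db is scale degree 2, i.e. ii.

ii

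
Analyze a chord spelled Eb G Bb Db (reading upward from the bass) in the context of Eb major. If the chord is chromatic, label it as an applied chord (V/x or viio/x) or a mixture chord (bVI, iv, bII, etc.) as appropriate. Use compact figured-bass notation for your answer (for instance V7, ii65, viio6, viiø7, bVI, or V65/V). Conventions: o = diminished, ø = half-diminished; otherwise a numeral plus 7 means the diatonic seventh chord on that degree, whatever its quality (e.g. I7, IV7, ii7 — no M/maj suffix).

The pitches Eb-G-Bb-Db form a dominant seventh chord rooted on Eb.
Eb is not a diatonic chord root with this quality in Eb major, but it lies a perfect fifth above Ab (IV), so the chord functions as an applied dominant of IV.

V7/IV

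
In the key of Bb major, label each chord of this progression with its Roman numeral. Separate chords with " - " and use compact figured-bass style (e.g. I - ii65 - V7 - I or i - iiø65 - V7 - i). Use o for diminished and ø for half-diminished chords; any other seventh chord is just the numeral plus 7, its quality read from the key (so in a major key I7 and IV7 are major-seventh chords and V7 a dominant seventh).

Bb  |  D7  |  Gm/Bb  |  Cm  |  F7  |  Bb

I - V7/vi - vi6 - ii - V7 - I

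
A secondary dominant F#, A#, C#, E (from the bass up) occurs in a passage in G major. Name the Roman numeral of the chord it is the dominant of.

The chord is a dominant seventh chord on F#.
A dominant resolves down a perfect fifth: F# → B. In G major, B is scale degree 3, i.e. iii.

iii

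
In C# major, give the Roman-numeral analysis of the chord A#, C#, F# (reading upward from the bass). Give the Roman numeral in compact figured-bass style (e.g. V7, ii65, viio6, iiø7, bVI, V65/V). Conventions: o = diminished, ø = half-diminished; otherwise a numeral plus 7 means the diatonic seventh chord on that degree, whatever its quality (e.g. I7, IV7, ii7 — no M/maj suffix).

The pitches F#-A#-C# form a major triad rooted on F#.
In C# major, F# is the subdominant; the diatonic major triad there is IV.
With A# in the bass the chord is in first inversion, so the figured bass is 6.

IV6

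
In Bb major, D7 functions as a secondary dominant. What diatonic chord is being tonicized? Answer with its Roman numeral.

The chord is a dominant seventh chord on D.
A dominant resolves down a perfect fifth: D → G. In Bb major, G is scale degree 6, i.e. vi.

vi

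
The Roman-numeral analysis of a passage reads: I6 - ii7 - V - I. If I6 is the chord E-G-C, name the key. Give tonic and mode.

The chord C/E is a major triad rooted on C; its label is I6.
If C is scale degree 1 and the mode makes that degree carry a major triad, the tonic is C and the mode is major.

C major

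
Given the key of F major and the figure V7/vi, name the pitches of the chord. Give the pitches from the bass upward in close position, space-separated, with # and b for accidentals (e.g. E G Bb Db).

A C# E G

V7/vi is a secondary dominant — the dominant seventh of vi. vi in F major is D, so the applied chord's root is A, a perfect fifth above.
Building a dominant seventh chord on A gives A-C#-E-G.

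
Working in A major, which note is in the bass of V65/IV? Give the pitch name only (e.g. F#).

C#

The applied chord V65/IV is rooted on A: A-C#-E-G.
The figure 65 means first inversion — the third is in the bass.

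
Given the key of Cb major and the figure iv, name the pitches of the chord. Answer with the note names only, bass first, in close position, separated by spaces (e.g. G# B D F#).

Fb Abb Cb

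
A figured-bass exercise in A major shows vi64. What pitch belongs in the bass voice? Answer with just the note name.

vi in A major has root F#; the chord is F#-A-C#.
The figure 64 means second inversion — the fifth is in the bass.

C#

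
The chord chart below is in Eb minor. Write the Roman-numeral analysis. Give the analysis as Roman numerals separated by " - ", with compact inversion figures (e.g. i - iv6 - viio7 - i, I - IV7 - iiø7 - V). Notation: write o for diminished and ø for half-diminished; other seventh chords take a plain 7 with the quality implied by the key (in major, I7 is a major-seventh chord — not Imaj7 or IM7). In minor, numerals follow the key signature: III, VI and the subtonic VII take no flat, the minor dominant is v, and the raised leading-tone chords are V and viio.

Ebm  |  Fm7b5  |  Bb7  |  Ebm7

i - iiø7 - V7 - i7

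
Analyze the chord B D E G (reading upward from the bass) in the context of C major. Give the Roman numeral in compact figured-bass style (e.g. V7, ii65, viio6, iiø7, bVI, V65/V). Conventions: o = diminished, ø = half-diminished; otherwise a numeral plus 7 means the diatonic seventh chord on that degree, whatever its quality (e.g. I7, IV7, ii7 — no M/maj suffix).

iii43

The pitches E-G-B-D form a minor seventh chord rooted on E.
E is scale degree 3 in C major, and a minor seventh chord on that degree is written iii7.
With B in the bass the chord is in second inversion, so the figured bass is 43.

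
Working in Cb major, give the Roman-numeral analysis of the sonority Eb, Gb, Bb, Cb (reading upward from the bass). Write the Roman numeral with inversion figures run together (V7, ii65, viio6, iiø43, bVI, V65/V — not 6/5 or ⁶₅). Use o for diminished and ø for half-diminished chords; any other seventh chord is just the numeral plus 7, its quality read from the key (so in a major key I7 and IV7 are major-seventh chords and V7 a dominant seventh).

The pitches Cb-Eb-Gb-Bb form a major seventh chord rooted on Cb.
In Cb major, Cb is the tonic; the diatonic major seventh chord there is I7.
With Eb in the bass the chord is in first inversion, so the figured bass is 65.

I65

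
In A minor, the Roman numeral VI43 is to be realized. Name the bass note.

C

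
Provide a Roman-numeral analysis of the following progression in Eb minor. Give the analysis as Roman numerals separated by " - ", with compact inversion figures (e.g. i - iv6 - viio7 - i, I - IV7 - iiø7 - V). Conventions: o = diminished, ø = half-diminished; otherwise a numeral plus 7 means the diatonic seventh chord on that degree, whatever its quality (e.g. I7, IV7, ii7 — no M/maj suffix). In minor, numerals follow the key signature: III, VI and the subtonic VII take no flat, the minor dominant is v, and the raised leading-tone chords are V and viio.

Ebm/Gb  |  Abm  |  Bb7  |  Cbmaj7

i6 - iv - V7 - VI7

Ebm/Gb: root Eb is the tonic; minor triad there is i6.
Abm: root Ab is the subdominant; minor triad there is iv.
Bb7 has root Bb, degree 5 in Eb minor, so V7.
Cbmaj7: major seventh chord on Cb = scale degree 6 → VI7.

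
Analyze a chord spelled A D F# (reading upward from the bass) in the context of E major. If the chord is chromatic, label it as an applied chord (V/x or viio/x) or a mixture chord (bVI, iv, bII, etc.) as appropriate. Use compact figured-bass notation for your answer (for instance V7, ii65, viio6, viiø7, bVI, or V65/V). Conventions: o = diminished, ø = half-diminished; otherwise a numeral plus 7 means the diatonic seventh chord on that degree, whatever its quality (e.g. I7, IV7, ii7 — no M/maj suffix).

bVII64

Stacked in thirds the chord is D-F#-A: a major triad on D.
D is the lowered seventh degree of E major (diatonic 7 would be D#). This is a major triad on the lowered seventh degree (the subtonic), borrowed from the parallel minor.
With A in the bass the chord is in second inversion, so the figured bass is 64.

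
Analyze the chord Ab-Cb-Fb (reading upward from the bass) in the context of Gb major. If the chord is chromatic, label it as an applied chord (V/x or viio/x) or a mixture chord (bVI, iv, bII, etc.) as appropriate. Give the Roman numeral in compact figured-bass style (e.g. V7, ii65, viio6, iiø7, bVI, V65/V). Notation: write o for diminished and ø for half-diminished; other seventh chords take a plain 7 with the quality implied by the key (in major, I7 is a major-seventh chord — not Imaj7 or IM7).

bVII6

Stacked in thirds the chord is Fb-Ab-Cb: a major triad on Fb.
Fb is the lowered seventh degree of Gb major (diatonic 7 would be F). This is a major triad on the lowered seventh degree (the subtonic), borrowed from the parallel minor.
With Ab in the bass the chord is in first inversion, so the figured bass is 6.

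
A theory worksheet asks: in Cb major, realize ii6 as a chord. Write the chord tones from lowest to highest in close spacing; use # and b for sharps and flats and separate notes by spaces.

Fb Ab Db

In Cb major, scale degree 2 is Db, and the diatonic chord built there is a minor triad.
That chord is spelled Db-Fb-Ab.
With the 6 figure the chord is in first inversion; from the bass Fb upward in close position it reads Fb-Ab-Db.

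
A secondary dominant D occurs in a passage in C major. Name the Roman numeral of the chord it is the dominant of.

The chord is a major triad on D.
A dominant resolves down a perfect fifth: D → G. In C major, G is scale degree 5, i.e. V.

V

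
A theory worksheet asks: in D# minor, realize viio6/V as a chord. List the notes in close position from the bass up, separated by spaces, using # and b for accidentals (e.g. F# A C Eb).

viio6/V is a secondary leading-tone chord. The target V is A# in D# minor; the applied chord is rooted a semitone below, on G##.
Building a diminished triad on G## gives G##-B#-D#.
With the 6 figure the chord is in first inversion; from the bass B# upward in close position it reads B#-D#-G##.

B# D# G##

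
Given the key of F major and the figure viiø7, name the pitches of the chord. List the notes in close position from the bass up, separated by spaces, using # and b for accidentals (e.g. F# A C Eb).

E G Bb D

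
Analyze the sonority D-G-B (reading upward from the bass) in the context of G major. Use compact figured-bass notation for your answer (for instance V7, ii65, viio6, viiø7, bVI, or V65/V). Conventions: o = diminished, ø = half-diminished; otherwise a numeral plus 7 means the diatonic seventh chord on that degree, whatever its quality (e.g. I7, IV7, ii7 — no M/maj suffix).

I64

Stacked in thirds the chord is G-B-D: a major triad on G.
In G major, G is the tonic; the diatonic major triad there is I.
With D in the bass the chord is in second inversion, so the figured bass is 64.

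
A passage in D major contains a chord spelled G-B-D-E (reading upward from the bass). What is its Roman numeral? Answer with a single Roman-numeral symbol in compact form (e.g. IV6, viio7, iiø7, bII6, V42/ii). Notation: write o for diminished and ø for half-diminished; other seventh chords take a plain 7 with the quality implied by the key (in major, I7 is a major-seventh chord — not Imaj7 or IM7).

Stacked in thirds the chord is E-G-B-D: a minor seventh chord on E.
In D major, E is the supertonic; the diatonic minor seventh chord there is ii7.
With G in the bass the chord is in first inversion, so the figured bass is 65.

ii65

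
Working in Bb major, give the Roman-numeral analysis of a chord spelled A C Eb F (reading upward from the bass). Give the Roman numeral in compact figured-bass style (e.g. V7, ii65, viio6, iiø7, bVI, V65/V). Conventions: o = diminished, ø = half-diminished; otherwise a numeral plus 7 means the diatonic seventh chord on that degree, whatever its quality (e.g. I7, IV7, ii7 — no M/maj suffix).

V65

Stacked in thirds the chord is F-A-C-Eb: a dominant seventh chord on F.
In Bb major, F is the dominant; the diatonic dominant seventh chord there is V7.
With A in the bass the chord is in first inversion, so the figured bass is 65.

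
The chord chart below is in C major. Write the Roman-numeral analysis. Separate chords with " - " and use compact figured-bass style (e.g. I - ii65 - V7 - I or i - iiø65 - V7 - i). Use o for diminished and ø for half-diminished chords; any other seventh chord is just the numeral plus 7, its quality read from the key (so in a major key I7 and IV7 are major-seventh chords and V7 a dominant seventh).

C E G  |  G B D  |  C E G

C-E-G has root C, degree 1 in C major, so I.
G-B-D has root G, degree 5 in C major, so V.
C-E-G: major triad on C = scale degree 1 → I.

I - V - I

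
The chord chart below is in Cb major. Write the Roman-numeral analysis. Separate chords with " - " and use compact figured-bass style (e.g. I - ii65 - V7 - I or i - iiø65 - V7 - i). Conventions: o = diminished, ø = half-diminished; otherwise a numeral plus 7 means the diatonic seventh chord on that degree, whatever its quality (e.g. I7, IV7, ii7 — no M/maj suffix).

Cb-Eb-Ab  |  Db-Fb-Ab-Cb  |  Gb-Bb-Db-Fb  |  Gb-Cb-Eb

Cb-Eb-Ab has root Ab, degree 6 in Cb major, so vi6.
Db-Fb-Ab-Cb has root Db, degree 2 in Cb major, so ii7.
Gb-Bb-Db-Fb: dominant seventh chord on Gb = scale degree 5 → V7.
Gb-Cb-Eb: major triad on Cb = scale degree 1 → I64.

vi6 - ii7 - V7 - I64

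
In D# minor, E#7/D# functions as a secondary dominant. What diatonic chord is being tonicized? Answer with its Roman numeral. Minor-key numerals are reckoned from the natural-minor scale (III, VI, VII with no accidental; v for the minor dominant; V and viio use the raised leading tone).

V

The chord is a dominant seventh chord on E#.
A dominant resolves down a perfect fifth: E# → A#. In D# minor, A# is scale degree 5, i.e. V.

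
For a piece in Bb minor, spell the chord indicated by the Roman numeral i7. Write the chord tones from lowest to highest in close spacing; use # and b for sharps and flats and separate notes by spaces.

The numeral's case and figure indicate a minor seventh chord. In Bb minor its root, the tonic, is Bb.
Stacking thirds from Bb gives Bb-Db-F-Ab.

Bb Db F Ab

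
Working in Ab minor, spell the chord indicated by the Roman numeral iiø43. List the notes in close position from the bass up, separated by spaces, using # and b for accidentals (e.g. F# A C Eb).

In Ab minor, the second degree is Bb, and the diatonic chord built there is a half-diminished seventh chord.
That chord is spelled Bb-Db-Fb-Ab.
The figured bass 43 indicates second inversion, placing the fifth (Fb) in the bass: Fb-Ab-Bb-Db.

Fb Ab Bb Db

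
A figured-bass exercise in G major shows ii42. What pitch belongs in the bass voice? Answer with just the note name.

ii in G major has root A; the chord is A-C-E-G.
The figure 42 means third inversion — the seventh is in the bass.

G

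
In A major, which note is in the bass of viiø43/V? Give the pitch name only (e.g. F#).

A

The applied chord viiø43/V is rooted on D#: D#-F#-A-C#.
The figure 43 means second inversion — the fifth is in the bass.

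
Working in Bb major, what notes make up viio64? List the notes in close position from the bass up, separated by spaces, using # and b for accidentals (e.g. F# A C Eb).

The numeral's case and figure indicate a diminished triad. In Bb major its root, the seventh degree, is A.
That chord is spelled A-C-Eb.
The figured bass 64 indicates second inversion, placing the fifth (Eb) in the bass: Eb-A-C.

Eb A C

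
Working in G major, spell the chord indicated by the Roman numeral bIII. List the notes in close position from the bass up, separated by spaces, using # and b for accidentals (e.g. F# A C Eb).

Bb D F

bIII is a major triad on the lowered third degree, borrowed from the parallel minor. In G major that root is Bb.
So the chord is Bb-D-F, a major triad.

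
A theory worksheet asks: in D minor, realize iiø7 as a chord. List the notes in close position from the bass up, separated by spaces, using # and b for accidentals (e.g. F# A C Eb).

E G Bb D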